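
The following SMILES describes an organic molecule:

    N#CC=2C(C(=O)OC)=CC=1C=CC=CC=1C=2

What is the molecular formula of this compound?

Walk through each heavy atom and fill implicit hydrogens from standard valence (C 4, N 3, O 2, S 2, halogen 1):
  atom 1: N, bond orders sum to 3 (valence 3) → 0 H
  atom 2: C, bond orders sum to 4 (valence 4) → 0 H
  atom 3: C, bond orders sum to 4 (valence 4) → 0 H
  atom 4: C, bond orders sum to 4 (valence 4) → 0 H
  atom 5: C, bond orders sum to 4 (valence 4) → 0 H
  atom 6: O, bond orders sum to 2 (valence 2) → 0 H
  atom 7: O, bond orders sum to 2 (valence 2) → 0 H
  atom 8: C, bond orders sum to 1 (valence 4) → 3 H
  atom 9: C, bond orders sum to 3 (valence 4) → 1 H
  atom 10: C, bond orders sum to 4 (valence 4) → 0 H
  atom 11: C, bond orders sum to 3 (valence 4) → 1 H
  atom 12: C, bond orders sum to 3 (valence 4) → 1 H
  atom 13: C, bond orders sum to 3 (valence 4) → 1 H
  atom 14: C, bond orders sum to 3 (valence 4) → 1 H
  atom 15: C, bond orders sum to 4 (valence 4) → 0 H
  atom 16: C, bond orders sum to 3 (valence 4) → 1 H
Totals → C:13, H:9, N:1, O:2.

C13H9NO2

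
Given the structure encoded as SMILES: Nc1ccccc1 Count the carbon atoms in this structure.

Count every carbon token in the SMILES (each C, including those in ring-closure positions and inside branches).
Carbon count: 6.

6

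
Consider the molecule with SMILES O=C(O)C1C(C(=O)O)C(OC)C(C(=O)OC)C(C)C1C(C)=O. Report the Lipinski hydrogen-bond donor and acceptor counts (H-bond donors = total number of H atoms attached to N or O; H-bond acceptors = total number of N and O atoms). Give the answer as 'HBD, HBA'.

Donors: find every N or O and count the H atoms it carries.
  atom 1 (O): bond orders sum to 2 → 0 H
  atom 3 (O): bond orders sum to 1 → 1 H
  atom 7 (O): bond orders sum to 2 → 0 H
  atom 8 (O): bond orders sum to 1 → 1 H
  atom 10 (O): bond orders sum to 2 → 0 H
  atom 14 (O): bond orders sum to 2 → 0 H
  atom 15 (O): bond orders sum to 2 → 0 H
  atom 22 (O): bond orders sum to 2 → 0 H
Lipinski HBD = 2.
Acceptors: N atoms = 0, O atoms = 8 → HBA = 8.

2, 8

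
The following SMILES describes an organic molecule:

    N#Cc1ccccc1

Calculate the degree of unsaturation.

6

Molecular formula: C7H5N.
DoU = (2C + 2 + N − H − X) / 2, where X is the halogen count and O/S are ignored.
    = (2·7 + 2 + 1 − 5 − 0) / 2 = 12 / 2 = 6.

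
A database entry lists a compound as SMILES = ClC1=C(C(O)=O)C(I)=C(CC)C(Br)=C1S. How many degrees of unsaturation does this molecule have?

Degree of unsaturation = (number of rings) + (number of π bonds).
Ring closures in the SMILES: 1.
π bonds: 4 double bonds (each 1 DoU) → 4 DoU from unsaturation.
Total DoU = 1 + 4 = 5.

5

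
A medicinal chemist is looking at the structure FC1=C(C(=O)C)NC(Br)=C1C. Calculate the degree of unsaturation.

Molecular formula: C7H7BrFNO.
DoU = (2C + 2 + N − H − X) / 2, where X is the halogen count and O/S are ignored.
    = (2·7 + 2 + 1 − 7 − 2) / 2 = 8 / 2 = 4.

4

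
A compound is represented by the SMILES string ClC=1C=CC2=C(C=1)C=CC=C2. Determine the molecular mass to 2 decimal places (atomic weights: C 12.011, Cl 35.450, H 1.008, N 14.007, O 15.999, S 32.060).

First, the molecular formula is C10H7Cl (counting implicit H from valence).
  C: 10 × 12.011 = 120.110
  Cl: 1 × 35.450 = 35.450
  H: 7 × 1.008 = 7.056
Sum: 10×12.011 + 1×35.450 + 7×1.008 = 162.616 → 162.62 g/mol.

162.62 g/mol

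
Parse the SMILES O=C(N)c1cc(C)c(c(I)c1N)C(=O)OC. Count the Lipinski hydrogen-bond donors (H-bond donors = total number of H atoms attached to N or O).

Donors: find every N or O and count the H atoms it carries.
  atom 1 (O): bond orders sum to 2 → 0 H
  atom 3 (N): bond orders sum to 1 → 2 H
  atom 12 (N): bond orders sum to 1 → 2 H
  atom 14 (O): bond orders sum to 2 → 0 H
  atom 15 (O): bond orders sum to 2 → 0 H
Lipinski HBD = 4.

4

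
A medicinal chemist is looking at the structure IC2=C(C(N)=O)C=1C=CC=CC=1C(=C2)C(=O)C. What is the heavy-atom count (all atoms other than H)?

17

Every atom symbol written in the SMILES (organic subset) is one heavy atom; implicit H are not written.
Heavy atoms by element → C:13, I:1, N:1, O:2.
Total: 17.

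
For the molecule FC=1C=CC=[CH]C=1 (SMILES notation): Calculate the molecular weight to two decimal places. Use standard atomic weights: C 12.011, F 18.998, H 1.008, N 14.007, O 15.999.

96.10 g/mol

First, the molecular formula is C6H5F (counting implicit H from valence).
  C: 6 × 12.011 = 72.066
  F: 1 × 18.998 = 18.998
  H: 5 × 1.008 = 5.040
Sum: 6×12.011 + 1×18.998 + 5×1.008 = 96.104 → 96.10 g/mol.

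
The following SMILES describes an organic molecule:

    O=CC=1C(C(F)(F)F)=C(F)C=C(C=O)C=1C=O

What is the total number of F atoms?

4

Scan the SMILES for F atoms (remember two-letter symbols like Cl and Br are single atoms).
Fluorine count: 4.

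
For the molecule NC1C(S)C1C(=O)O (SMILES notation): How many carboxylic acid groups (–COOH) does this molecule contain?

The carboxylic acid motif appears at heavy-atom position 6 in the SMILES.
Other groups present: 1 primary amine, 1 thiol.
Carboxylic acid count: 1.

1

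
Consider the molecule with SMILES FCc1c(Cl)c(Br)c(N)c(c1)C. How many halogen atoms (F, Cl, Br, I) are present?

Halogen atoms appear at heavy-atom positions 1, 5, 7 (1×Br, 1×Cl, 1×F).
Other groups present: 1 primary amine.
Halogen count: 3.

3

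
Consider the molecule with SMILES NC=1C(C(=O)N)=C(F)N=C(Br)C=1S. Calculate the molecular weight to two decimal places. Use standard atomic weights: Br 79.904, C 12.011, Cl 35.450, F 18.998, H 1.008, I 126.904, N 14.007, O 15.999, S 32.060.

First, the molecular formula is C6H5BrFN3OS (counting implicit H from valence).
  Br: 1 × 79.904 = 79.904
  C: 6 × 12.011 = 72.066
  F: 1 × 18.998 = 18.998
  H: 5 × 1.008 = 5.040
  N: 3 × 14.007 = 42.021
  O: 1 × 15.999 = 15.999
  S: 1 × 32.060 = 32.060
Sum: 1×79.904 + 6×12.011 + 1×18.998 + 5×1.008 + 3×14.007 + 1×15.999 + 1×32.060 = 266.088 → 266.09 g/mol.

266.09 g/mol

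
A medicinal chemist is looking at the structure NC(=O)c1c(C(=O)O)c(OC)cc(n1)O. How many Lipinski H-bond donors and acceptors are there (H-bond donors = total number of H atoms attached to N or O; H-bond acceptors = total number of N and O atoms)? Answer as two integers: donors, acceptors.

4, 7

Donors: find every N or O and count the H atoms it carries.
  atom 1 (N): bond orders sum to 1 → 2 H
  atom 3 (O): bond orders sum to 2 → 0 H
  atom 7 (O): bond orders sum to 2 → 0 H
  atom 8 (O): bond orders sum to 1 → 1 H
  atom 10 (O): bond orders sum to 2 → 0 H
  atom 14 (N): bond orders sum to 3 → 0 H
  atom 15 (O): bond orders sum to 1 → 1 H
Lipinski HBD = 4.
Acceptors: N atoms = 2, O atoms = 5 → HBA = 7.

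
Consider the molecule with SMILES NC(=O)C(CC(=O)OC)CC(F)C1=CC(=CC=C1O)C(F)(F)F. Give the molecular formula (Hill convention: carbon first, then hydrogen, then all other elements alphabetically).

Walk through each heavy atom and fill implicit hydrogens from standard valence (C 4, N 3, O 2, S 2, halogen 1):
  atom 1: N, bond orders sum to 1 (valence 3) → 2 H
  atom 2: C, bond orders sum to 4 (valence 4) → 0 H
  atom 3: O, bond orders sum to 2 (valence 2) → 0 H
  atom 4: C, bond orders sum to 3 (valence 4) → 1 H
  atom 5: C, bond orders sum to 2 (valence 4) → 2 H
  atom 6: C, bond orders sum to 4 (valence 4) → 0 H
  atom 7: O, bond orders sum to 2 (valence 2) → 0 H
  atom 8: O, bond orders sum to 2 (valence 2) → 0 H
  atom 9: C, bond orders sum to 1 (valence 4) → 3 H
  atom 10: C, bond orders sum to 2 (valence 4) → 2 H
  atom 11: C, bond orders sum to 3 (valence 4) → 1 H
  atom 12: F (halogen, monovalent) → 0 H
  atom 13: C, bond orders sum to 4 (valence 4) → 0 H
  atom 14: C, bond orders sum to 3 (valence 4) → 1 H
  atom 15: C, bond orders sum to 4 (valence 4) → 0 H
  atom 16: C, bond orders sum to 3 (valence 4) → 1 H
  atom 17: C, bond orders sum to 3 (valence 4) → 1 H
  atom 18: C, bond orders sum to 4 (valence 4) → 0 H
  atom 19: O, bond orders sum to 1 (valence 2) → 1 H
  atom 20: C, bond orders sum to 4 (valence 4) → 0 H
  atom 21: F (halogen, monovalent) → 0 H
  atom 22: F (halogen, monovalent) → 0 H
  atom 23: F (halogen, monovalent) → 0 H
Totals → C:14, H:15, F:4, N:1, O:4.
In Hill order: C14H15F4NO4.

C14H15F4NO4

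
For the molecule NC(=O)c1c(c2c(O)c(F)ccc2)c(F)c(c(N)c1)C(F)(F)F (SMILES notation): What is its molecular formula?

Walk through each heavy atom and fill implicit hydrogens from standard valence (C 4, N 3, O 2, S 2, halogen 1); for lowercase aromatic atoms, an aromatic c carries 1 H when it has two neighbours and 0 H with three, and aromatic n carries 0 H:
  atom 1: N, bond orders sum to 1 (valence 3) → 2 H
  atom 2: C, bond orders sum to 4 (valence 4) → 0 H
  atom 3: O, bond orders sum to 2 (valence 2) → 0 H
  atom 4: aromatic c, 3 neighbours → 0 H
  atom 5: aromatic c, 3 neighbours → 0 H
  atom 6: aromatic c, 3 neighbours → 0 H
  atom 7: aromatic c, 3 neighbours → 0 H
  atom 8: O, bond orders sum to 1 (valence 2) → 1 H
  atom 9: aromatic c, 3 neighbours → 0 H
  atom 10: F (halogen, monovalent) → 0 H
  atom 11: aromatic c, 2 neighbours → 1 H
  atom 12: aromatic c, 2 neighbours → 1 H
  atom 13: aromatic c, 2 neighbours → 1 H
  atom 14: aromatic c, 3 neighbours → 0 H
  atom 15: F (halogen, monovalent) → 0 H
  atom 16: aromatic c, 3 neighbours → 0 H
  atom 17: aromatic c, 3 neighbours → 0 H
  atom 18: N, bond orders sum to 1 (valence 3) → 2 H
  atom 19: aromatic c, 2 neighbours → 1 H
  atom 20: C, bond orders sum to 4 (valence 4) → 0 H
  atom 21: F (halogen, monovalent) → 0 H
  atom 22: F (halogen, monovalent) → 0 H
  atom 23: F (halogen, monovalent) → 0 H
Totals → C:14, H:9, F:5, N:2, O:2.

C14H9F5N2O2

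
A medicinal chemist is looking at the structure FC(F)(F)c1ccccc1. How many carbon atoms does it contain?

Count every carbon token in the SMILES (each C, including those in ring-closure positions and inside branches).
Carbon count: 7.

7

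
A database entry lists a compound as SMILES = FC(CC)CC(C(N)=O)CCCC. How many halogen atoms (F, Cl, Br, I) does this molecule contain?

Halogen atoms appear at heavy-atom position 1 (1×F).
Other groups present: 1 amide.
Halogen count: 1.

1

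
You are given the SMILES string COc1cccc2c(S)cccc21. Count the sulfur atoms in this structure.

1

Scan the SMILES for S atoms (remember two-letter symbols like Cl and Br are single atoms).
Sulfur count: 1.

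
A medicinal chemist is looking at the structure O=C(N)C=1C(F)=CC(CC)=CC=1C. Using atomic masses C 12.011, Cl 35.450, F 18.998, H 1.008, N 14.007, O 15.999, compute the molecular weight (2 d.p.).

First, the molecular formula is C10H12FNO (counting implicit H from valence).
  C: 10 × 12.011 = 120.110
  F: 1 × 18.998 = 18.998
  H: 12 × 1.008 = 12.096
  N: 1 × 14.007 = 14.007
  O: 1 × 15.999 = 15.999
Sum: 10×12.011 + 1×18.998 + 12×1.008 + 1×14.007 + 1×15.999 = 181.210 → 181.21 g/mol.

181.21 g/mol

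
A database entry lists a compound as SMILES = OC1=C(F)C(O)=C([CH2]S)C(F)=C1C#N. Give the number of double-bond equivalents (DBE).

Molecular formula: C8H5F2NO2S.
DoU = (2C + 2 + N − H − X) / 2, where X is the halogen count and O/S are ignored.
    = (2·8 + 2 + 1 − 5 − 2) / 2 = 12 / 2 = 6.

6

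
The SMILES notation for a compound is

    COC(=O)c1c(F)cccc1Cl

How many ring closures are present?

In SMILES, each pair of matching ring-closure digits denotes one ring-closing bond; the number of such bonds equals the number of independent rings.
Ring-closure bonds here: 1.

1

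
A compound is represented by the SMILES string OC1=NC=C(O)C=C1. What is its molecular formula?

Walk through each heavy atom and fill implicit hydrogens from standard valence (C 4, N 3, O 2, S 2, halogen 1):
  atom 1: O, bond orders sum to 1 (valence 2) → 1 H
  atom 2: C, bond orders sum to 4 (valence 4) → 0 H
  atom 3: N, bond orders sum to 3 (valence 3) → 0 H
  atom 4: C, bond orders sum to 3 (valence 4) → 1 H
  atom 5: C, bond orders sum to 4 (valence 4) → 0 H
  atom 6: O, bond orders sum to 1 (valence 2) → 1 H
  atom 7: C, bond orders sum to 3 (valence 4) → 1 H
  atom 8: C, bond orders sum to 3 (valence 4) → 1 H
Totals → C:5, H:5, N:1, O:2.

C5H5NO2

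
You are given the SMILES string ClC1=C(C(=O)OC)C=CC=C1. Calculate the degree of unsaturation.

Degree of unsaturation = (number of rings) + (number of π bonds).
Ring closures in the SMILES: 1.
π bonds: 4 double bonds (each 1 DoU) → 4 DoU from unsaturation.
Total DoU = 1 + 4 = 5.

5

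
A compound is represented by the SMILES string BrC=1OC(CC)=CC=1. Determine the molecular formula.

Walk through each heavy atom and fill implicit hydrogens from standard valence (C 4, N 3, O 2, S 2, halogen 1):
  atom 1: Br (halogen, monovalent) → 0 H
  atom 2: C, bond orders sum to 4 (valence 4) → 0 H
  atom 3: O, bond orders sum to 2 (valence 2) → 0 H
  atom 4: C, bond orders sum to 4 (valence 4) → 0 H
  atom 5: C, bond orders sum to 2 (valence 4) → 2 H
  atom 6: C, bond orders sum to 1 (valence 4) → 3 H
  atom 7: C, bond orders sum to 3 (valence 4) → 1 H
  atom 8: C, bond orders sum to 3 (valence 4) → 1 H
Totals → C:6, H:7, Br:1, O:1.

C6H7BrO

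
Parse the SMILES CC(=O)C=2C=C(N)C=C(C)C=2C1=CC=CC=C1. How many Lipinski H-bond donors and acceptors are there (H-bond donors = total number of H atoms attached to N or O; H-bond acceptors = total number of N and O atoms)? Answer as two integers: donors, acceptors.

2, 2

Donors: find every N or O and count the H atoms it carries.
  atom 3 (O): bond orders sum to 2 → 0 H
  atom 7 (N): bond orders sum to 1 → 2 H
Lipinski HBD = 2.
Acceptors: N atoms = 1, O atoms = 1 → HBA = 2.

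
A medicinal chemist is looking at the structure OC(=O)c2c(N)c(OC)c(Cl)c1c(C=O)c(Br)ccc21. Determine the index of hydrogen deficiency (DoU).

9

Molecular formula: C13H9BrClNO4.
DoU = (2C + 2 + N − H − X) / 2, where X is the halogen count and O/S are ignored.
    = (2·13 + 2 + 1 − 9 − 2) / 2 = 18 / 2 = 9.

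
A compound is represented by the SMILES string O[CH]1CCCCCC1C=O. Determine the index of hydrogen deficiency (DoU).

2

Degree of unsaturation = (number of rings) + (number of π bonds).
Ring closures in the SMILES: 1.
π bonds: 1 double bond (each 1 DoU) → 1 DoU from unsaturation.
Total DoU = 1 + 1 = 2.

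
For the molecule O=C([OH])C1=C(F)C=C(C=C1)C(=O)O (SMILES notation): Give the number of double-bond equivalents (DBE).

6

Molecular formula: C8H5FO4.
DoU = (2C + 2 + N − H − X) / 2, where X is the halogen count and O/S are ignored.
    = (2·8 + 2 + 0 − 5 − 1) / 2 = 12 / 2 = 6.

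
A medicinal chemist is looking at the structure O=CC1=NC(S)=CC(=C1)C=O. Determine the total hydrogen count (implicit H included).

5

Walk through each heavy atom and fill implicit hydrogens from standard valence (C 4, N 3, O 2, S 2, halogen 1):
  atom 1: O, bond orders sum to 2 (valence 2) → 0 H
  atom 2: C, bond orders sum to 3 (valence 4) → 1 H
  atom 3: C, bond orders sum to 4 (valence 4) → 0 H
  atom 4: N, bond orders sum to 3 (valence 3) → 0 H
  atom 5: C, bond orders sum to 4 (valence 4) → 0 H
  atom 6: S, bond orders sum to 1 (valence 2) → 1 H
  atom 7: C, bond orders sum to 3 (valence 4) → 1 H
  atom 8: C, bond orders sum to 4 (valence 4) → 0 H
  atom 9: C, bond orders sum to 3 (valence 4) → 1 H
  atom 10: C, bond orders sum to 3 (valence 4) → 1 H
  atom 11: O, bond orders sum to 2 (valence 2) → 0 H
Total hydrogens: 5.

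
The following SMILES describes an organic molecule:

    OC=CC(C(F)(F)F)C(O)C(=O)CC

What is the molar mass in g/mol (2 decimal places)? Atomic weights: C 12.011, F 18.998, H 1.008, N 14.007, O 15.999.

First, the molecular formula is C8H11F3O3 (counting implicit H from valence).
  C: 8 × 12.011 = 96.088
  F: 3 × 18.998 = 56.994
  H: 11 × 1.008 = 11.088
  O: 3 × 15.999 = 47.997
Sum: 8×12.011 + 3×18.998 + 11×1.008 + 3×15.999 = 212.167 → 212.17 g/mol.

212.17 g/mol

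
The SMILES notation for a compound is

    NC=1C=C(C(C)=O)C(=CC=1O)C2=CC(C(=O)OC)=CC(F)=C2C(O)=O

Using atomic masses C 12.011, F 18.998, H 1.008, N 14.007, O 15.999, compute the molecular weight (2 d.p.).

347.30 g/mol

First, the molecular formula is C17H14FNO6 (counting implicit H from valence).
  C: 17 × 12.011 = 204.187
  F: 1 × 18.998 = 18.998
  H: 14 × 1.008 = 14.112
  N: 1 × 14.007 = 14.007
  O: 6 × 15.999 = 95.994
Sum: 17×12.011 + 1×18.998 + 14×1.008 + 1×14.007 + 6×15.999 = 347.298 → 347.30 g/mol.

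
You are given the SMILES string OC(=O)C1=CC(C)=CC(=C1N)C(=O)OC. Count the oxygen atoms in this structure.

4

Scan the SMILES for O atoms (remember two-letter symbols like Cl and Br are single atoms).
Oxygen count: 4.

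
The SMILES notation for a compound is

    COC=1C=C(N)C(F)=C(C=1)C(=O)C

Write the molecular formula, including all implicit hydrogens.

Walk through each heavy atom and fill implicit hydrogens from standard valence (C 4, N 3, O 2, S 2, halogen 1):
  atom 1: C, bond orders sum to 1 (valence 4) → 3 H
  atom 2: O, bond orders sum to 2 (valence 2) → 0 H
  atom 3: C, bond orders sum to 4 (valence 4) → 0 H
  atom 4: C, bond orders sum to 3 (valence 4) → 1 H
  atom 5: C, bond orders sum to 4 (valence 4) → 0 H
  atom 6: N, bond orders sum to 1 (valence 3) → 2 H
  atom 7: C, bond orders sum to 4 (valence 4) → 0 H
  atom 8: F (halogen, monovalent) → 0 H
  atom 9: C, bond orders sum to 4 (valence 4) → 0 H
  atom 10: C, bond orders sum to 3 (valence 4) → 1 H
  atom 11: C, bond orders sum to 4 (valence 4) → 0 H
  atom 12: O, bond orders sum to 2 (valence 2) → 0 H
  atom 13: C, bond orders sum to 1 (valence 4) → 3 H
Totals → C:9, H:10, F:1, N:1, O:2.

C9H10FNO2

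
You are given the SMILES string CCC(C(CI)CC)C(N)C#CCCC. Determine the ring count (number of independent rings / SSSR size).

0

In SMILES, each pair of matching ring-closure digits denotes one ring-closing bond; the number of such bonds equals the number of independent rings.
Ring-closure bonds here: 0.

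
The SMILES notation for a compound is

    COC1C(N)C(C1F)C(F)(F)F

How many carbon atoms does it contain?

6

Count every carbon token in the SMILES (each C, including those in ring-closure positions and inside branches).
Carbon count: 6.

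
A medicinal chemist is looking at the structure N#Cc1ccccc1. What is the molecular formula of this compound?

C7H5N

Walk through each heavy atom and fill implicit hydrogens from standard valence (C 4, N 3, O 2, S 2, halogen 1); for lowercase aromatic atoms, an aromatic c carries 1 H when it has two neighbours and 0 H with three, and aromatic n carries 0 H:
  atom 1: N, bond orders sum to 3 (valence 3) → 0 H
  atom 2: C, bond orders sum to 4 (valence 4) → 0 H
  atom 3: aromatic c, 3 neighbours → 0 H
  atom 4: aromatic c, 2 neighbours → 1 H
  atom 5: aromatic c, 2 neighbours → 1 H
  atom 6: aromatic c, 2 neighbours → 1 H
  atom 7: aromatic c, 2 neighbours → 1 H
  atom 8: aromatic c, 2 neighbours → 1 H
Totals → C:7, H:5, N:1.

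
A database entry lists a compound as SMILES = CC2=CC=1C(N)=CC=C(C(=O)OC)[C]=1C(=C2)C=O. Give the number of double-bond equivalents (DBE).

9

Molecular formula: C14H13NO3.
DoU = (2C + 2 + N − H − X) / 2, where X is the halogen count and O/S are ignored.
    = (2·14 + 2 + 1 − 13 − 0) / 2 = 18 / 2 = 9.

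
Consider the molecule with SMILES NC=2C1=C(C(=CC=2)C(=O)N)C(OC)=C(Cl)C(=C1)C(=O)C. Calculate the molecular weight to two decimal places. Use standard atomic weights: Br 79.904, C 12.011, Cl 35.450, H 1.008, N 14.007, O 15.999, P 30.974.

First, the molecular formula is C14H13ClN2O3 (counting implicit H from valence).
  C: 14 × 12.011 = 168.154
  Cl: 1 × 35.450 = 35.450
  H: 13 × 1.008 = 13.104
  N: 2 × 14.007 = 28.014
  O: 3 × 15.999 = 47.997
Sum: 14×12.011 + 1×35.450 + 13×1.008 + 2×14.007 + 3×15.999 = 292.719 → 292.72 g/mol.

292.72 g/mol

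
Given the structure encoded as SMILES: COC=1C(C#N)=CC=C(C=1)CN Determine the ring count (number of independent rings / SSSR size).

1

In SMILES, each pair of matching ring-closure digits denotes one ring-closing bond; the number of such bonds equals the number of independent rings.
Ring-closure bonds here: 1.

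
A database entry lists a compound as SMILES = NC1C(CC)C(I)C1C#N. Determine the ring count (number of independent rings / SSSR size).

In SMILES, each pair of matching ring-closure digits denotes one ring-closing bond; the number of such bonds equals the number of independent rings.
Ring-closure bonds here: 1.

1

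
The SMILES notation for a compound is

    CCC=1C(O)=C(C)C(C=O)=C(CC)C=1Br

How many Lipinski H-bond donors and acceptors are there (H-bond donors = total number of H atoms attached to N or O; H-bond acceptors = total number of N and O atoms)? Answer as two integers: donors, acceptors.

1, 2

Donors: find every N or O and count the H atoms it carries.
  atom 5 (O): bond orders sum to 1 → 1 H
  atom 10 (O): bond orders sum to 2 → 0 H
Lipinski HBD = 1.
Acceptors: N atoms = 0, O atoms = 2 → HBA = 2.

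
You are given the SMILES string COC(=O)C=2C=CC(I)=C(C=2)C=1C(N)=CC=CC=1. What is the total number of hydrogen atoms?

12

Walk through each heavy atom and fill implicit hydrogens from standard valence (C 4, N 3, O 2, S 2, halogen 1):
  atom 1: C, bond orders sum to 1 (valence 4) → 3 H
  atom 2: O, bond orders sum to 2 (valence 2) → 0 H
  atom 3: C, bond orders sum to 4 (valence 4) → 0 H
  atom 4: O, bond orders sum to 2 (valence 2) → 0 H
  atom 5: C, bond orders sum to 4 (valence 4) → 0 H
  atom 6: C, bond orders sum to 3 (valence 4) → 1 H
  atom 7: C, bond orders sum to 3 (valence 4) → 1 H
  atom 8: C, bond orders sum to 4 (valence 4) → 0 H
  atom 9: I (halogen, monovalent) → 0 H
  atom 10: C, bond orders sum to 4 (valence 4) → 0 H
  atom 11: C, bond orders sum to 3 (valence 4) → 1 H
  atom 12: C, bond orders sum to 4 (valence 4) → 0 H
  atom 13: C, bond orders sum to 4 (valence 4) → 0 H
  atom 14: N, bond orders sum to 1 (valence 3) → 2 H
  atom 15: C, bond orders sum to 3 (valence 4) → 1 H
  atom 16: C, bond orders sum to 3 (valence 4) → 1 H
  atom 17: C, bond orders sum to 3 (valence 4) → 1 H
  atom 18: C, bond orders sum to 3 (valence 4) → 1 H
Total hydrogens: 12.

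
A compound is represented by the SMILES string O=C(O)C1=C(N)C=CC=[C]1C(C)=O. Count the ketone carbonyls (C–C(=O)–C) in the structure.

The ketone motif appears at heavy-atom position 11 in the SMILES.
Other groups present: 1 carboxylic acid, 1 primary amine.
Ketone count: 1.

1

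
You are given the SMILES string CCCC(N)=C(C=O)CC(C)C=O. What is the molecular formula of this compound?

Walk through each heavy atom and fill implicit hydrogens from standard valence (C 4, N 3, O 2, S 2, halogen 1):
  atom 1: C, bond orders sum to 1 (valence 4) → 3 H
  atom 2: C, bond orders sum to 2 (valence 4) → 2 H
  atom 3: C, bond orders sum to 2 (valence 4) → 2 H
  atom 4: C, bond orders sum to 4 (valence 4) → 0 H
  atom 5: N, bond orders sum to 1 (valence 3) → 2 H
  atom 6: C, bond orders sum to 4 (valence 4) → 0 H
  atom 7: C, bond orders sum to 3 (valence 4) → 1 H
  atom 8: O, bond orders sum to 2 (valence 2) → 0 H
  atom 9: C, bond orders sum to 2 (valence 4) → 2 H
  atom 10: C, bond orders sum to 3 (valence 4) → 1 H
  atom 11: C, bond orders sum to 1 (valence 4) → 3 H
  atom 12: C, bond orders sum to 3 (valence 4) → 1 H
  atom 13: O, bond orders sum to 2 (valence 2) → 0 H
Totals → C:10, H:17, N:1, O:2.

C10H17NO2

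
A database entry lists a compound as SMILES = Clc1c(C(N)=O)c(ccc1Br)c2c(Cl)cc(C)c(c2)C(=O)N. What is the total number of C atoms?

15

Count every carbon token in the SMILES (each C, including those in ring-closure positions and inside branches).
Carbon count: 15.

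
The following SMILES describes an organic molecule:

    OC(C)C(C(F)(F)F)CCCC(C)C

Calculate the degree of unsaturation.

Molecular formula: C10H19F3O.
DoU = (2C + 2 + N − H − X) / 2, where X is the halogen count and O/S are ignored.
    = (2·10 + 2 + 0 − 19 − 3) / 2 = 0 / 2 = 0.

0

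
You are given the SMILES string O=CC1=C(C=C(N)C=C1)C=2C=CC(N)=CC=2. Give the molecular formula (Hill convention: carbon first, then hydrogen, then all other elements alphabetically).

C13H12N2O

Walk through each heavy atom and fill implicit hydrogens from standard valence (C 4, N 3, O 2, S 2, halogen 1):
  atom 1: O, bond orders sum to 2 (valence 2) → 0 H
  atom 2: C, bond orders sum to 3 (valence 4) → 1 H
  atom 3: C, bond orders sum to 4 (valence 4) → 0 H
  atom 4: C, bond orders sum to 4 (valence 4) → 0 H
  atom 5: C, bond orders sum to 3 (valence 4) → 1 H
  atom 6: C, bond orders sum to 4 (valence 4) → 0 H
  atom 7: N, bond orders sum to 1 (valence 3) → 2 H
  atom 8: C, bond orders sum to 3 (valence 4) → 1 H
  atom 9: C, bond orders sum to 3 (valence 4) → 1 H
  atom 10: C, bond orders sum to 4 (valence 4) → 0 H
  atom 11: C, bond orders sum to 3 (valence 4) → 1 H
  atom 12: C, bond orders sum to 3 (valence 4) → 1 H
  atom 13: C, bond orders sum to 4 (valence 4) → 0 H
  atom 14: N, bond orders sum to 1 (valence 3) → 2 H
  atom 15: C, bond orders sum to 3 (valence 4) → 1 H
  atom 16: C, bond orders sum to 3 (valence 4) → 1 H
Totals → C:13, H:12, N:2, O:1.
In Hill order: C13H12N2O.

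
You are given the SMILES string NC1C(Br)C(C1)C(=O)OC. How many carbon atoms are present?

6

Count every carbon token in the SMILES (each C, including those in ring-closure positions and inside branches).
Carbon count: 6.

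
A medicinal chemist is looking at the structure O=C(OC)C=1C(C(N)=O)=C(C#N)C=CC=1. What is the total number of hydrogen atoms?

8

Walk through each heavy atom and fill implicit hydrogens from standard valence (C 4, N 3, O 2, S 2, halogen 1):
  atom 1: O, bond orders sum to 2 (valence 2) → 0 H
  atom 2: C, bond orders sum to 4 (valence 4) → 0 H
  atom 3: O, bond orders sum to 2 (valence 2) → 0 H
  atom 4: C, bond orders sum to 1 (valence 4) → 3 H
  atom 5: C, bond orders sum to 4 (valence 4) → 0 H
  atom 6: C, bond orders sum to 4 (valence 4) → 0 H
  atom 7: C, bond orders sum to 4 (valence 4) → 0 H
  atom 8: N, bond orders sum to 1 (valence 3) → 2 H
  atom 9: O, bond orders sum to 2 (valence 2) → 0 H
  atom 10: C, bond orders sum to 4 (valence 4) → 0 H
  atom 11: C, bond orders sum to 4 (valence 4) → 0 H
  atom 12: N, bond orders sum to 3 (valence 3) → 0 H
  atom 13: C, bond orders sum to 3 (valence 4) → 1 H
  atom 14: C, bond orders sum to 3 (valence 4) → 1 H
  atom 15: C, bond orders sum to 3 (valence 4) → 1 H
Total hydrogens: 8.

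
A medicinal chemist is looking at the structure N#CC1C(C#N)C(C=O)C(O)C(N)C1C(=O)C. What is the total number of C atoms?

Count every carbon token in the SMILES (each C, including those in ring-closure positions and inside branches).
Carbon count: 11.

11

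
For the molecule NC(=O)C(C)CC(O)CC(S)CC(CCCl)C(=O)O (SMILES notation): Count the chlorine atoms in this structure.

Scan the SMILES for Cl atoms (remember two-letter symbols like Cl and Br are single atoms).
Chlorine count: 1.

1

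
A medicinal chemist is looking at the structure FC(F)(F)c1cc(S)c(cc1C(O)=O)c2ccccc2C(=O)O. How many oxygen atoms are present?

Scan the SMILES for O atoms (remember two-letter symbols like Cl and Br are single atoms).
Oxygen count: 4.

4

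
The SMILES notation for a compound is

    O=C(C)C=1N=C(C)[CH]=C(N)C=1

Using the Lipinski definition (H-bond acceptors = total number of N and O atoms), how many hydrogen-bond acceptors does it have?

N atoms: 2; O atoms: 1.
Lipinski HBA = 2 + 1 = 3.

3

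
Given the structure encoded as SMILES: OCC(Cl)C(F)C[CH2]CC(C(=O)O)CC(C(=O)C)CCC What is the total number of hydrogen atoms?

26

Walk through each heavy atom and fill implicit hydrogens from standard valence (C 4, N 3, O 2, S 2, halogen 1):
  atom 1: O, bond orders sum to 1 (valence 2) → 1 H
  atom 2: C, bond orders sum to 2 (valence 4) → 2 H
  atom 3: C, bond orders sum to 3 (valence 4) → 1 H
  atom 4: Cl (halogen, monovalent) → 0 H
  atom 5: C, bond orders sum to 3 (valence 4) → 1 H
  atom 6: F (halogen, monovalent) → 0 H
  atom 7: C, bond orders sum to 2 (valence 4) → 2 H
  atom 8: C with explicit H count 2
  atom 9: C, bond orders sum to 2 (valence 4) → 2 H
  atom 10: C, bond orders sum to 3 (valence 4) → 1 H
  atom 11: C, bond orders sum to 4 (valence 4) → 0 H
  atom 12: O, bond orders sum to 2 (valence 2) → 0 H
  atom 13: O, bond orders sum to 1 (valence 2) → 1 H
  atom 14: C, bond orders sum to 2 (valence 4) → 2 H
  atom 15: C, bond orders sum to 3 (valence 4) → 1 H
  atom 16: C, bond orders sum to 4 (valence 4) → 0 H
  atom 17: O, bond orders sum to 2 (valence 2) → 0 H
  atom 18: C, bond orders sum to 1 (valence 4) → 3 H
  atom 19: C, bond orders sum to 2 (valence 4) → 2 H
  atom 20: C, bond orders sum to 2 (valence 4) → 2 H
  atom 21: C, bond orders sum to 1 (valence 4) → 3 H
Total hydrogens: 26.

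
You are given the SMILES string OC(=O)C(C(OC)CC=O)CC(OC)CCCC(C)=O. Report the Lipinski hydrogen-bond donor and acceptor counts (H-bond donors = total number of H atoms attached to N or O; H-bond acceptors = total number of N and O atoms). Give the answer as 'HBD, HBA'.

Donors: find every N or O and count the H atoms it carries.
  atom 1 (O): bond orders sum to 1 → 1 H
  atom 3 (O): bond orders sum to 2 → 0 H
  atom 6 (O): bond orders sum to 2 → 0 H
  atom 10 (O): bond orders sum to 2 → 0 H
  atom 13 (O): bond orders sum to 2 → 0 H
  atom 20 (O): bond orders sum to 2 → 0 H
Lipinski HBD = 1.
Acceptors: N atoms = 0, O atoms = 6 → HBA = 6.

1, 6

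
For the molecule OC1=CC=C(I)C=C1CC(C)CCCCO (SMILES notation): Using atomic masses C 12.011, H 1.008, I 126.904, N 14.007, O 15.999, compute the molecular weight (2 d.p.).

First, the molecular formula is C13H19IO2 (counting implicit H from valence).
  C: 13 × 12.011 = 156.143
  H: 19 × 1.008 = 19.152
  I: 1 × 126.904 = 126.904
  O: 2 × 15.999 = 31.998
Sum: 13×12.011 + 19×1.008 + 1×126.904 + 2×15.999 = 334.197 → 334.20 g/mol.

334.20 g/mol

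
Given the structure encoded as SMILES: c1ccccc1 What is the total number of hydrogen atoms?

Walk through each heavy atom and fill implicit hydrogens from standard valence (C 4, N 3, O 2, S 2, halogen 1); for lowercase aromatic atoms, an aromatic c carries 1 H when it has two neighbours and 0 H with three, and aromatic n carries 0 H:
  atom 1: aromatic c, 2 neighbours → 1 H
  atom 2: aromatic c, 2 neighbours → 1 H
  atom 3: aromatic c, 2 neighbours → 1 H
  atom 4: aromatic c, 2 neighbours → 1 H
  atom 5: aromatic c, 2 neighbours → 1 H
  atom 6: aromatic c, 2 neighbours → 1 H
Total hydrogens: 6.

6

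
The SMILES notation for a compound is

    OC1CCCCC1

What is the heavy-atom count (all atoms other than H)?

Every atom symbol written in the SMILES (organic subset) is one heavy atom; implicit H are not written.
Heavy atoms by element → C:6, O:1.
Total: 7.

7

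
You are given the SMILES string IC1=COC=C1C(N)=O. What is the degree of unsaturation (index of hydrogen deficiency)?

Degree of unsaturation = (number of rings) + (number of π bonds).
Ring closures in the SMILES: 1.
π bonds: 3 double bonds (each 1 DoU) → 3 DoU from unsaturation.
Total DoU = 1 + 3 = 4.

4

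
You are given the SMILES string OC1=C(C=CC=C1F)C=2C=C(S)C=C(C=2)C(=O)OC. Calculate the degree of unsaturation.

9

Degree of unsaturation = (number of rings) + (number of π bonds).
Ring closures in the SMILES: 2.
π bonds: 7 double bonds (each 1 DoU) → 7 DoU from unsaturation.
Total DoU = 2 + 7 = 9.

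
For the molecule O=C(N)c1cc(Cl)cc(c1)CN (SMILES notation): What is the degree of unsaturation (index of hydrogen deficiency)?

5

Molecular formula: C8H9ClN2O.
DoU = (2C + 2 + N − H − X) / 2, where X is the halogen count and O/S are ignored.
    = (2·8 + 2 + 2 − 9 − 1) / 2 = 10 / 2 = 5.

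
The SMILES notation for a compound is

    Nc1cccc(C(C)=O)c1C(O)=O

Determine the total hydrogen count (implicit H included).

Walk through each heavy atom and fill implicit hydrogens from standard valence (C 4, N 3, O 2, S 2, halogen 1); for lowercase aromatic atoms, an aromatic c carries 1 H when it has two neighbours and 0 H with three, and aromatic n carries 0 H:
  atom 1: N, bond orders sum to 1 (valence 3) → 2 H
  atom 2: aromatic c, 3 neighbours → 0 H
  atom 3: aromatic c, 2 neighbours → 1 H
  atom 4: aromatic c, 2 neighbours → 1 H
  atom 5: aromatic c, 2 neighbours → 1 H
  atom 6: aromatic c, 3 neighbours → 0 H
  atom 7: C, bond orders sum to 4 (valence 4) → 0 H
  atom 8: C, bond orders sum to 1 (valence 4) → 3 H
  atom 9: O, bond orders sum to 2 (valence 2) → 0 H
  atom 10: aromatic c, 3 neighbours → 0 H
  atom 11: C, bond orders sum to 4 (valence 4) → 0 H
  atom 12: O, bond orders sum to 1 (valence 2) → 1 H
  atom 13: O, bond orders sum to 2 (valence 2) → 0 H
Total hydrogens: 9.

9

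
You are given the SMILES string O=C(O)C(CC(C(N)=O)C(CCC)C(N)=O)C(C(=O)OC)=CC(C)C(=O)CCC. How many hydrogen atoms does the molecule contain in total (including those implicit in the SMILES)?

Walk through each heavy atom and fill implicit hydrogens from standard valence (C 4, N 3, O 2, S 2, halogen 1):
  atom 1: O, bond orders sum to 2 (valence 2) → 0 H
  atom 2: C, bond orders sum to 4 (valence 4) → 0 H
  atom 3: O, bond orders sum to 1 (valence 2) → 1 H
  atom 4: C, bond orders sum to 3 (valence 4) → 1 H
  atom 5: C, bond orders sum to 2 (valence 4) → 2 H
  atom 6: C, bond orders sum to 3 (valence 4) → 1 H
  atom 7: C, bond orders sum to 4 (valence 4) → 0 H
  atom 8: N, bond orders sum to 1 (valence 3) → 2 H
  atom 9: O, bond orders sum to 2 (valence 2) → 0 H
  atom 10: C, bond orders sum to 3 (valence 4) → 1 H
  atom 11: C, bond orders sum to 2 (valence 4) → 2 H
  atom 12: C, bond orders sum to 2 (valence 4) → 2 H
  atom 13: C, bond orders sum to 1 (valence 4) → 3 H
  atom 14: C, bond orders sum to 4 (valence 4) → 0 H
  atom 15: N, bond orders sum to 1 (valence 3) → 2 H
  atom 16: O, bond orders sum to 2 (valence 2) → 0 H
  atom 17: C, bond orders sum to 4 (valence 4) → 0 H
  atom 18: C, bond orders sum to 4 (valence 4) → 0 H
  atom 19: O, bond orders sum to 2 (valence 2) → 0 H
  atom 20: O, bond orders sum to 2 (valence 2) → 0 H
  atom 21: C, bond orders sum to 1 (valence 4) → 3 H
  atom 22: C, bond orders sum to 3 (valence 4) → 1 H
  atom 23: C, bond orders sum to 3 (valence 4) → 1 H
  atom 24: C, bond orders sum to 1 (valence 4) → 3 H
  atom 25: C, bond orders sum to 4 (valence 4) → 0 H
  atom 26: O, bond orders sum to 2 (valence 2) → 0 H
  atom 27: C, bond orders sum to 2 (valence 4) → 2 H
  atom 28: C, bond orders sum to 2 (valence 4) → 2 H
  atom 29: C, bond orders sum to 1 (valence 4) → 3 H
Total hydrogens: 32.

32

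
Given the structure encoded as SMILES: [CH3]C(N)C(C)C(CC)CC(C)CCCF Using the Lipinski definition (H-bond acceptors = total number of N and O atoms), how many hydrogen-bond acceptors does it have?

1

N atoms: 1; O atoms: 0.
Lipinski HBA = 1 + 0 = 1.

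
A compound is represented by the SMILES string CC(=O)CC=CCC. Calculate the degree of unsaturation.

2

Molecular formula: C7H12O.
DoU = (2C + 2 + N − H − X) / 2, where X is the halogen count and O/S are ignored.
    = (2·7 + 2 + 0 − 12 − 0) / 2 = 4 / 2 = 2.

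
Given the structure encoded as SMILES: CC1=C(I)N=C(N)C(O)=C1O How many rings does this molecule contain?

1

In SMILES, each pair of matching ring-closure digits denotes one ring-closing bond; the number of such bonds equals the number of independent rings.
Ring-closure bonds here: 1.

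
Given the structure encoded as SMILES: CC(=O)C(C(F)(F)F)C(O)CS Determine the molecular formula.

Walk through each heavy atom and fill implicit hydrogens from standard valence (C 4, N 3, O 2, S 2, halogen 1):
  atom 1: C, bond orders sum to 1 (valence 4) → 3 H
  atom 2: C, bond orders sum to 4 (valence 4) → 0 H
  atom 3: O, bond orders sum to 2 (valence 2) → 0 H
  atom 4: C, bond orders sum to 3 (valence 4) → 1 H
  atom 5: C, bond orders sum to 4 (valence 4) → 0 H
  atom 6: F (halogen, monovalent) → 0 H
  atom 7: F (halogen, monovalent) → 0 H
  atom 8: F (halogen, monovalent) → 0 H
  atom 9: C, bond orders sum to 3 (valence 4) → 1 H
  atom 10: O, bond orders sum to 1 (valence 2) → 1 H
  atom 11: C, bond orders sum to 2 (valence 4) → 2 H
  atom 12: S, bond orders sum to 1 (valence 2) → 1 H
Totals → C:6, H:9, F:3, O:2, S:1.
In Hill order: C6H9F3O2S.

C6H9F3O2S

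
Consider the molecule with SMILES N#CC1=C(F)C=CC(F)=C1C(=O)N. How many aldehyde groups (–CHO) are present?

0

Scan the SMILES for the aldehyde motif — none present.
Groups that are present: 1 amide, 1 nitrile.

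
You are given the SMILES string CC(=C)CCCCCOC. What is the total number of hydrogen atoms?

18

Walk through each heavy atom and fill implicit hydrogens from standard valence (C 4, N 3, O 2, S 2, halogen 1):
  atom 1: C, bond orders sum to 1 (valence 4) → 3 H
  atom 2: C, bond orders sum to 4 (valence 4) → 0 H
  atom 3: C, bond orders sum to 2 (valence 4) → 2 H
  atom 4: C, bond orders sum to 2 (valence 4) → 2 H
  atom 5: C, bond orders sum to 2 (valence 4) → 2 H
  atom 6: C, bond orders sum to 2 (valence 4) → 2 H
  atom 7: C, bond orders sum to 2 (valence 4) → 2 H
  atom 8: C, bond orders sum to 2 (valence 4) → 2 H
  atom 9: O, bond orders sum to 2 (valence 2) → 0 H
  atom 10: C, bond orders sum to 1 (valence 4) → 3 H
Total hydrogens: 18.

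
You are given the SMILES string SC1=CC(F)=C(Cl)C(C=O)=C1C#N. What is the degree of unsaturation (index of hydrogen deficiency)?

7

Molecular formula: C8H3ClFNOS.
DoU = (2C + 2 + N − H − X) / 2, where X is the halogen count and O/S are ignored.
    = (2·8 + 2 + 1 − 3 − 2) / 2 = 14 / 2 = 7.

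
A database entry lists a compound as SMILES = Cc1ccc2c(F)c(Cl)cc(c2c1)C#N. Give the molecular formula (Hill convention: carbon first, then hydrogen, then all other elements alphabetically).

C12H7ClFN

Walk through each heavy atom and fill implicit hydrogens from standard valence (C 4, N 3, O 2, S 2, halogen 1); for lowercase aromatic atoms, an aromatic c carries 1 H when it has two neighbours and 0 H with three, and aromatic n carries 0 H:
  atom 1: C, bond orders sum to 1 (valence 4) → 3 H
  atom 2: aromatic c, 3 neighbours → 0 H
  atom 3: aromatic c, 2 neighbours → 1 H
  atom 4: aromatic c, 2 neighbours → 1 H
  atom 5: aromatic c, 3 neighbours → 0 H
  atom 6: aromatic c, 3 neighbours → 0 H
  atom 7: F (halogen, monovalent) → 0 H
  atom 8: aromatic c, 3 neighbours → 0 H
  atom 9: Cl (halogen, monovalent) → 0 H
  atom 10: aromatic c, 2 neighbours → 1 H
  atom 11: aromatic c, 3 neighbours → 0 H
  atom 12: aromatic c, 3 neighbours → 0 H
  atom 13: aromatic c, 2 neighbours → 1 H
  atom 14: C, bond orders sum to 4 (valence 4) → 0 H
  atom 15: N, bond orders sum to 3 (valence 3) → 0 H
Totals → C:12, H:7, Cl:1, F:1, N:1.
In Hill order: C12H7ClFN.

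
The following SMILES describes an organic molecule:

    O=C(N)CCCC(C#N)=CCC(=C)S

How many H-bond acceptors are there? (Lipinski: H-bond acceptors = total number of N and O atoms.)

3

N atoms: 2; O atoms: 1.
Lipinski HBA = 2 + 1 = 3.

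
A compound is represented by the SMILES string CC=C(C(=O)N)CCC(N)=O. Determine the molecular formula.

C7H12N2O2

Walk through each heavy atom and fill implicit hydrogens from standard valence (C 4, N 3, O 2, S 2, halogen 1):
  atom 1: C, bond orders sum to 1 (valence 4) → 3 H
  atom 2: C, bond orders sum to 3 (valence 4) → 1 H
  atom 3: C, bond orders sum to 4 (valence 4) → 0 H
  atom 4: C, bond orders sum to 4 (valence 4) → 0 H
  atom 5: O, bond orders sum to 2 (valence 2) → 0 H
  atom 6: N, bond orders sum to 1 (valence 3) → 2 H
  atom 7: C, bond orders sum to 2 (valence 4) → 2 H
  atom 8: C, bond orders sum to 2 (valence 4) → 2 H
  atom 9: C, bond orders sum to 4 (valence 4) → 0 H
  atom 10: N, bond orders sum to 1 (valence 3) → 2 H
  atom 11: O, bond orders sum to 2 (valence 2) → 0 H
Totals → C:7, H:12, N:2, O:2.
In Hill order: C7H12N2O2.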